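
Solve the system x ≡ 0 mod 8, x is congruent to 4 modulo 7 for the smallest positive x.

Since 7·7 ≡ 1 (mod 8), take x = 4 + 7·((0−4)·7 mod 8) = 4 + 7·4 = 32.
Check: 32 mod 8 = 0, 32 mod 7 = 4.

32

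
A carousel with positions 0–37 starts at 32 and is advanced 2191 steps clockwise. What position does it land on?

Dividing 2191 by 38 gives quotient 57 and remainder 25.
(32 + 25) mod 38 = 19.

19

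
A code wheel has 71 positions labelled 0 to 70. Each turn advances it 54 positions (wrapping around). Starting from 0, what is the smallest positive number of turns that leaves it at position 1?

25

54·25 = 1350 = 19·71 + 1, so 54⁻¹ ≡ 25 (mod 71).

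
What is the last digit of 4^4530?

The units digit of 4^n cycles with period 2: 4, 6, …
4530 mod 2 = 0, so the last digit matches 4^2 = 6.

6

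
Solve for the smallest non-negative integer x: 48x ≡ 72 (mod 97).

50

48⁻¹ ≡ 95 (mod 97) because 48·95 = 4560 = 47·97 + 1.
So x ≡ 95·72 = 6840 ≡ 50 (mod 97).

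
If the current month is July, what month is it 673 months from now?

August

673 mod 12 = 1 (since 56·12 = 672).
July + 1 month → August.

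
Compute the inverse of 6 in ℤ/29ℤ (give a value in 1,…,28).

5

6·5 = 30 = 1·29 + 1, so 6⁻¹ ≡ 5 (mod 29).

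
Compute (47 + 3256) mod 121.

3256 = 26·121 + 110, so 3256 mod 121 = 110.
(47 + 110) mod 121 = 36.

36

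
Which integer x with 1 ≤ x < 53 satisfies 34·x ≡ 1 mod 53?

53 = 1·34 + 19
34 = 1·19 + 15
19 = 1·15 + 4
15 = 3·4 + 3
4 = 1·3 + 1
3 = 3·1 + 0
Back-substituting gives 34·39 ≡ 1 (mod 53).

39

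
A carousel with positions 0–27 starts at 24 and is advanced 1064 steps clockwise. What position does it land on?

1064 = 38·28 + 0, so 1064 mod 28 = 0.
(24 + 0) mod 28 = 24.

24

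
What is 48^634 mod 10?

Last digits of 8^n: 8, 4, 2, 6 (period 4).
634 mod 4 = 2, so the last digit matches 8^2 = 4.

4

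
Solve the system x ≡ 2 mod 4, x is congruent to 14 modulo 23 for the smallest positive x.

14

x ≡ 2 (mod 4) gives x ∈ {2, 6, 10, 14}.
The first of these with x mod 23 = 14 is 14.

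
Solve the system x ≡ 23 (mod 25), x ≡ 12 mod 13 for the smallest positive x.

298

x ≡ 12 (mod 13) gives x ∈ {12, 25, 38, 51, 64, 77, 90, 103, …}.
The first of these with x mod 25 = 23 is 298.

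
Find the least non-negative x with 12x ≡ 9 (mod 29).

12⁻¹ ≡ 17 (mod 29) because 12·17 = 204 = 7·29 + 1.
Multiplying both sides by 17: x ≡ 17·9 = 153 ≡ 8 (mod 29).
Check: 12·8 = 96 = 3·29 + 9.

8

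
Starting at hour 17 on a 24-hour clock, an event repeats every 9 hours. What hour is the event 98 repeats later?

98·9 = 882.
Dividing 882 by 24 gives quotient 36 and remainder 18.
(17 + 18) mod 24 = 11.

11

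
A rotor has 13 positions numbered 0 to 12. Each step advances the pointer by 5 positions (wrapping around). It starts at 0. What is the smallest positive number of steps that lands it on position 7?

The inverse of 5 mod 13 is 8 (since 5·8 = 40 ≡ 1).
So x ≡ 8·7 = 56 ≡ 4 (mod 13).
Check: 5·4 = 20 = 1·13 + 7.

4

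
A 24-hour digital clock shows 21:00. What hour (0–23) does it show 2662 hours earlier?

2662 − 110·24 = 22, so 2662 ≡ 22 (mod 24).
(21 − 22) mod 24 = 23.

23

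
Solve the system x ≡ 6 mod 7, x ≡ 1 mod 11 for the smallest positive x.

34

Since 11·2 ≡ 1 (mod 7), take x = 1 + 11·((6−1)·2 mod 7) = 1 + 11·3 = 34.
Check: 34 mod 7 = 6, 34 mod 11 = 1.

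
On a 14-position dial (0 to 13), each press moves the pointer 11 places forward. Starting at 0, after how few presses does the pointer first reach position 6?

The inverse of 11 mod 14 is 9 (since 11·9 = 99 ≡ 1).
So x ≡ 9·6 = 54 ≡ 12 (mod 14).
Check: 11·12 = 132 = 9·14 + 6.

12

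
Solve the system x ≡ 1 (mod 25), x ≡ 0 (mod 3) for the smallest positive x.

x ≡ 0 (mod 3) gives x ∈ {0, 3, 6, 9, 12, 15, 18, 21, …}.
The first of these with x mod 25 = 1 is 51.

51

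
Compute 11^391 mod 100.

11

Square-and-reduce mod 100: 11^1≡11, 11^2≡21, 11^4≡41, 11^8≡81, 11^16≡61, 11^32≡21, 11^64≡41, 11^128≡81, 11^256≡61.
391 = 1 + 2 + 4 + 128 + 256, so 11^391 ≡ 11·21·41·81·61 ≡ 11 (mod 100).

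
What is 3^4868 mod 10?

Last digits of 3^n: 3, 9, 7, 1 (period 4).
4868 mod 4 = 0, so the last digit matches 3^4 = 1.

1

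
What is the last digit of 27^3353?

7

Powers of 7 mod 10 repeat with period 4: 7, 9, 3, 1.
3353 leaves remainder 1 on division by 4, so 27^3353 ends in 7.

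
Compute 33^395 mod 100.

57

Square-and-reduce mod 100: 33^1≡33, 33^2≡89, 33^4≡21, 33^8≡41, 33^16≡81, 33^32≡61, 33^64≡21, 33^128≡41, 33^256≡81.
395 = 1 + 2 + 8 + 128 + 256, so 33^395 ≡ 33·89·41·41·81 ≡ 57 (mod 100).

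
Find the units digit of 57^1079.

3

Powers of 7 mod 10 repeat with period 4: 7, 9, 3, 1.
1079 mod 4 = 3, so the last digit matches 7^3 = 3.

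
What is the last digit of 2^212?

6

Last digits of 2^n: 2, 4, 8, 6 (period 4).
212 leaves remainder 0 on division by 4, so 2^212 ends in 6.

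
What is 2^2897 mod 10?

2

Powers of 2 mod 10 repeat with period 4: 2, 4, 8, 6.
2897 mod 4 = 1, so the last digit matches 2^1 = 2.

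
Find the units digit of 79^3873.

9

Last digits of 9^n: 9, 1 (period 2).
3873 mod 2 = 1, so the last digit matches 9^1 = 9.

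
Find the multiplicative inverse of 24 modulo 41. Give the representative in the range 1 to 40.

12

41 = 1·24 + 17
24 = 1·17 + 7
17 = 2·7 + 3
7 = 2·3 + 1
3 = 3·1 + 0
Back-substituting gives 24·12 ≡ 1 (mod 41).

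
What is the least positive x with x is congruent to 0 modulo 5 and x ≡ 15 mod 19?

15

x ≡ 0 (mod 5) gives x ∈ {0, 5, 10, 15}.
The first of these with x mod 19 = 15 is 15.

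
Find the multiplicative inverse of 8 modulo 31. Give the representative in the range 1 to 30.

8·4 = 32 = 1·31 + 1, so 8⁻¹ ≡ 4 (mod 31).

4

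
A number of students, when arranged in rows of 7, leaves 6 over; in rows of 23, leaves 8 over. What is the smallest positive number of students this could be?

146

Since 23·4 ≡ 1 (mod 7), take x = 8 + 23·((6−8)·4 mod 7) = 8 + 23·6 = 146.
Check: 146 mod 7 = 6, 146 mod 23 = 8.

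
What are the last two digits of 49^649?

49

Square-and-reduce mod 100: 49^1≡49, 49^2≡1, 49^4≡1, 49^8≡1, 49^16≡1, 49^32≡1, 49^64≡1, 49^128≡1, 49^256≡1, 49^512≡1.
649 = 1 + 8 + 128 + 512, so 49^649 ≡ 49·1·1·1 ≡ 49 (mod 100).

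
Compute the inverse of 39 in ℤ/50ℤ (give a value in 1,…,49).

9

50 = 1·39 + 11
39 = 3·11 + 6
11 = 1·6 + 5
6 = 1·5 + 1
5 = 5·1 + 0
Back-substituting gives 39·9 ≡ 1 (mod 50).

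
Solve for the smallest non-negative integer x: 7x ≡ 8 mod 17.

The inverse of 7 mod 17 is 5 (since 7·5 = 35 ≡ 1).
Multiplying both sides by 5: x ≡ 5·8 = 40 ≡ 6 (mod 17).
Check: 7·6 = 42 = 2·17 + 8.

6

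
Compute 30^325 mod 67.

30

Square-and-reduce mod 67: 30^1≡30, 30^2≡29, 30^4≡37, 30^8≡29, 30^16≡37, 30^32≡29, 30^64≡37, 30^128≡29, 30^256≡37.
325 = 1 + 4 + 64 + 256, so 30^325 ≡ 30·37·37·37 ≡ 30 (mod 67).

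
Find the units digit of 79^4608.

Powers of 9 mod 10 repeat with period 2: 9, 1.
4608 leaves remainder 0 on division by 2, so 79^4608 ends in 1.

1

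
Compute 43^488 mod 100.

1

By repeated squaring mod 100: 43^1≡43, 43^2≡49, 43^4≡1, 43^8≡1, 43^16≡1, 43^32≡1, 43^64≡1, 43^128≡1, 43^256≡1.
Since 488 = 8 + 32 + 64 + 128 + 256 in binary, 43^488 ≡ 1·1·1·1·1 ≡ 1 (mod 100).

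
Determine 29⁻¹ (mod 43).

29·3 = 87 = 2·43 + 1, so 29⁻¹ ≡ 3 (mod 43).

3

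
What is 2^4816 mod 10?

6

Last digits of 2^n: 2, 4, 8, 6 (period 4).
4816 mod 4 = 0, so the last digit matches 2^4 = 6.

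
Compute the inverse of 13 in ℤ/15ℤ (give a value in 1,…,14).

13·7 = 91 = 6·15 + 1, so 13⁻¹ ≡ 7 (mod 15).

7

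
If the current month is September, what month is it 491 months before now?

October

Dividing 491 by 12 gives quotient 40 and remainder 11.
September − 11 months → October.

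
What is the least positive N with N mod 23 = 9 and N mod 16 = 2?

Since 16·13 ≡ 1 (mod 23), take x = 2 + 16·((9−2)·13 mod 23) = 2 + 16·22 = 354.
Check: 354 mod 23 = 9, 354 mod 16 = 2.

354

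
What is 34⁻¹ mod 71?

23

71 = 2·34 + 3
34 = 11·3 + 1
3 = 3·1 + 0
Back-substituting gives 34·23 ≡ 1 (mod 71).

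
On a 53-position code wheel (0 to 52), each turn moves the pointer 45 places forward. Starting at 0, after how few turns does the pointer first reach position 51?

40

45⁻¹ ≡ 33 (mod 53) because 45·33 = 1485 = 28·53 + 1.
So x ≡ 33·51 = 1683 ≡ 40 (mod 53).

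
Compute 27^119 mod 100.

63

By repeated squaring mod 100: 27^1≡27, 27^2≡29, 27^4≡41, 27^8≡81, 27^16≡61, 27^32≡21, 27^64≡41.
119 = 1 + 2 + 4 + 16 + 32 + 64, so 27^119 ≡ 27·29·41·61·21·41 ≡ 63 (mod 100).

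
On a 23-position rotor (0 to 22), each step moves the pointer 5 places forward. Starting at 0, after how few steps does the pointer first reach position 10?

2

5⁻¹ ≡ 14 (mod 23) because 5·14 = 70 = 3·23 + 1.
Multiplying both sides by 14: x ≡ 14·10 = 140 ≡ 2 (mod 23).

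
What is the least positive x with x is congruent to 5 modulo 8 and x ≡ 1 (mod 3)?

13

x ≡ 1 (mod 3) gives x ∈ {1, 4, 7, 10, 13}.
The first of these with x mod 8 = 5 is 13.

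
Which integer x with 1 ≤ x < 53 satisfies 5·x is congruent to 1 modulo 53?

32

5·32 = 160 = 3·53 + 1, so 5⁻¹ ≡ 32 (mod 53).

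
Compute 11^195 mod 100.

51

Successive squares of 11 mod 100: 11^1≡11, 11^2≡21, 11^4≡41, 11^8≡81, 11^16≡61, 11^32≡21, 11^64≡41, 11^128≡81.
195 = 1 + 2 + 64 + 128, so 11^195 ≡ 11·21·41·81 ≡ 51 (mod 100).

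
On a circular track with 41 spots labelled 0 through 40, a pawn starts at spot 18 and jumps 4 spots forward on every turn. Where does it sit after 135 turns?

135·4 = 540.
540 − 13·41 = 7, so 540 ≡ 7 (mod 41).
(18 + 7) mod 41 = 25.

25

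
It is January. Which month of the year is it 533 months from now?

533 − 44·12 = 5, so 533 ≡ 5 (mod 12).
January + 5 months → June.

June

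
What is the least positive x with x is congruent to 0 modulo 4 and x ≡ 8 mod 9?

8

Since 9·1 ≡ 1 (mod 4), take x = 8 + 9·((0−8)·1 mod 4) = 8 + 9·0 = 8.
Check: 8 mod 4 = 0, 8 mod 9 = 8.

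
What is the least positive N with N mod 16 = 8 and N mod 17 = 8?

8

Since 17·1 ≡ 1 (mod 16), take x = 8 + 17·((8−8)·1 mod 16) = 8 + 17·0 = 8.
Check: 8 mod 16 = 8, 8 mod 17 = 8.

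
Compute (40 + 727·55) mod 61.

727·55 = 39985.
39985 = 655·61 + 30, so 39985 mod 61 = 30.
(40 + 30) mod 61 = 9.

9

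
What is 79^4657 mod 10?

9

Last digits of 9^n: 9, 1 (period 2).
4657 leaves remainder 1 on division by 2, so 79^4657 ends in 9.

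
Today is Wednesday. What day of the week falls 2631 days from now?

Tuesday

2631 = 375·7 + 6, so 2631 mod 7 = 6.
Wednesday + 6 days → Tuesday.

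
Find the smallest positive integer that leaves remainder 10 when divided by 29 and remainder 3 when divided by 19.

x ≡ 3 (mod 19) gives x ∈ {3, 22, 41, 60, 79, 98, 117, 136, …}.
The first of these with x mod 29 = 10 is 155.

155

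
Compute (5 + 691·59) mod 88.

691·59 = 40769.
40769 = 463·88 + 25, so 40769 mod 88 = 25.
(5 + 25) mod 88 = 30.

30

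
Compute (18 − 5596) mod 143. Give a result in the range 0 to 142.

5596 = 39·143 + 19, so 5596 mod 143 = 19.
(18 − 19) mod 143 = 142.

142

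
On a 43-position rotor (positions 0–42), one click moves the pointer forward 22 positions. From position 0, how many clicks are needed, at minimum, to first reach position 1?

2

22·2 = 44 = 1·43 + 1, so 22⁻¹ ≡ 2 (mod 43).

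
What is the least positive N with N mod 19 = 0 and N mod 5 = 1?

76

x ≡ 1 (mod 5) gives x ∈ {1, 6, 11, 16, 21, 26, 31, 36, …}.
The first of these with x mod 19 = 0 is 76.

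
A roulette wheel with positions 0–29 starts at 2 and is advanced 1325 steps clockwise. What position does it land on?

7

1325 − 44·30 = 5, so 1325 ≡ 5 (mod 30).
(2 + 5) mod 30 = 7.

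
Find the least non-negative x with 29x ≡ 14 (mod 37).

26

The inverse of 29 mod 37 is 23 (since 29·23 = 667 ≡ 1).
So x ≡ 23·14 = 322 ≡ 26 (mod 37).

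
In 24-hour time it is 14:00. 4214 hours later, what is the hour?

4214 = 175·24 + 14, so 4214 mod 24 = 14.
(14 + 14) mod 24 = 4.

4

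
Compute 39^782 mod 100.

Square-and-reduce mod 100: 39^1≡39, 39^2≡21, 39^4≡41, 39^8≡81, 39^16≡61, 39^32≡21, 39^64≡41, 39^128≡81, 39^256≡61, 39^512≡21.
Since 782 = 2 + 4 + 8 + 256 + 512 in binary, 39^782 ≡ 21·41·81·61·21 ≡ 21 (mod 100).

21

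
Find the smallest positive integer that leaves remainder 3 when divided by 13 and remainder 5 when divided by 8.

Since 8·5 ≡ 1 (mod 13), take x = 5 + 8·((3−5)·5 mod 13) = 5 + 8·3 = 29.
Check: 29 mod 13 = 3, 29 mod 8 = 5.

29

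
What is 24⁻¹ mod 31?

24·22 = 528 = 17·31 + 1, so 24⁻¹ ≡ 22 (mod 31).

22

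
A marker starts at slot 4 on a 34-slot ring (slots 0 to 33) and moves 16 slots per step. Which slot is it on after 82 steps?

24

82·16 = 1312.
1312 − 38·34 = 20, so 1312 ≡ 20 (mod 34).
(4 + 20) mod 34 = 24.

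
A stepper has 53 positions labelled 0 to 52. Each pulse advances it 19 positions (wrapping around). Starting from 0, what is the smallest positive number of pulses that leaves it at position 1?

14

53 = 2·19 + 15
19 = 1·15 + 4
15 = 3·4 + 3
4 = 1·3 + 1
3 = 3·1 + 0
Back-substituting gives 19·14 ≡ 1 (mod 53).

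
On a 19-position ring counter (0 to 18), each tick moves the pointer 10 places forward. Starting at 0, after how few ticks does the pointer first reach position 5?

10⁻¹ ≡ 2 (mod 19) because 10·2 = 20 = 1·19 + 1.
So x ≡ 2·5 = 10 ≡ 10 (mod 19).

10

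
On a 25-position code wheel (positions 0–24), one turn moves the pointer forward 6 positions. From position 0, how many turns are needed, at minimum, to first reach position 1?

21

25 = 4·6 + 1
6 = 6·1 + 0
Back-substituting gives 6·21 ≡ 1 (mod 25).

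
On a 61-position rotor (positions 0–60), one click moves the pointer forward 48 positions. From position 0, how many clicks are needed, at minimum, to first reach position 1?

14

61 = 1·48 + 13
48 = 3·13 + 9
13 = 1·9 + 4
9 = 2·4 + 1
4 = 4·1 + 0
Back-substituting gives 48·14 ≡ 1 (mod 61).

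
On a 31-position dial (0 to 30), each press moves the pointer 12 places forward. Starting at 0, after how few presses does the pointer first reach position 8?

11

12⁻¹ ≡ 13 (mod 31) because 12·13 = 156 = 5·31 + 1.
So x ≡ 13·8 = 104 ≡ 11 (mod 31).
Check: 12·11 = 132 = 4·31 + 8.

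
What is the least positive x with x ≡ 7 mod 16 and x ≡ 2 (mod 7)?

x ≡ 2 (mod 7) gives x ∈ {2, 9, 16, 23}.
The first of these with x mod 16 = 7 is 23.

23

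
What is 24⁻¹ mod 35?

24·19 = 456 = 13·35 + 1, so 24⁻¹ ≡ 19 (mod 35).

19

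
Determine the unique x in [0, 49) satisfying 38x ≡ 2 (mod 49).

The inverse of 38 mod 49 is 40 (since 38·40 = 1520 ≡ 1).
So x ≡ 40·2 = 80 ≡ 31 (mod 49).
Check: 38·31 = 1178 = 24·49 + 2.

31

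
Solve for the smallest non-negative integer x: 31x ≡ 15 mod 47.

31⁻¹ ≡ 44 (mod 47) because 31·44 = 1364 = 29·47 + 1.
Multiplying both sides by 44: x ≡ 44·15 = 660 ≡ 2 (mod 47).

2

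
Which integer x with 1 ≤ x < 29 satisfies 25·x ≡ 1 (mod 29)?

7

25·7 = 175 = 6·29 + 1, so 25⁻¹ ≡ 7 (mod 29).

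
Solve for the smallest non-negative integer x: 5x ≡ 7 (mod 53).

The inverse of 5 mod 53 is 32 (since 5·32 = 160 ≡ 1).
So x ≡ 32·7 = 224 ≡ 12 (mod 53).

12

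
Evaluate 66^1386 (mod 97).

By repeated squaring mod 97: 66^1≡66, 66^2≡88, 66^4≡81, 66^8≡62, 66^16≡61, 66^32≡35, 66^64≡61, 66^128≡35, 66^256≡61, 66^512≡35, 66^1024≡61.
1386 = 2 + 8 + 32 + 64 + 256 + 1024, so 66^1386 ≡ 88·62·35·61·61·61 ≡ 64 (mod 97).

64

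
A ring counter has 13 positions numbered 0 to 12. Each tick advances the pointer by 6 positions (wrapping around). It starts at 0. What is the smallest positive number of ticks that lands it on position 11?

4

6⁻¹ ≡ 11 (mod 13) because 6·11 = 66 = 5·13 + 1.
Multiplying both sides by 11: x ≡ 11·11 = 121 ≡ 4 (mod 13).
Check: 6·4 = 24 = 1·13 + 11.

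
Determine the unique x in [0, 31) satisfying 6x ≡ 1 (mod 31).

The inverse of 6 mod 31 is 26 (since 6·26 = 156 ≡ 1).
Multiplying both sides by 26: x ≡ 26·1 = 26 ≡ 26 (mod 31).

26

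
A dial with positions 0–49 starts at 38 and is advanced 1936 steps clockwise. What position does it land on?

1936 = 38·50 + 36, so 1936 mod 50 = 36.
(38 + 36) mod 50 = 24.

24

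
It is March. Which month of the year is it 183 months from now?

June

Dividing 183 by 12 gives quotient 15 and remainder 3.
March + 3 months → June.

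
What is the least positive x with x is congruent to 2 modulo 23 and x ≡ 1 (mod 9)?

x ≡ 1 (mod 9) gives x ∈ {1, 10, 19, 28, 37, 46, 55, 64, …}.
The first of these with x mod 23 = 2 is 163.

163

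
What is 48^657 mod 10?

Last digits of 8^n: 8, 4, 2, 6 (period 4).
657 leaves remainder 1 on division by 4, so 48^657 ends in 8.

8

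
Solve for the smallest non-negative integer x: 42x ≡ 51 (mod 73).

The inverse of 42 mod 73 is 40 (since 42·40 = 1680 ≡ 1).
Multiplying both sides by 40: x ≡ 40·51 = 2040 ≡ 69 (mod 73).

69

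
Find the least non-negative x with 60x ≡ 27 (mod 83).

The inverse of 60 mod 83 is 18 (since 60·18 = 1080 ≡ 1).
Multiplying both sides by 18: x ≡ 18·27 = 486 ≡ 71 (mod 83).
Check: 60·71 = 4260 = 51·83 + 27.

71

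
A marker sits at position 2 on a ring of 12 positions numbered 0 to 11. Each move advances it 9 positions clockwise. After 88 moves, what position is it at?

2

88·9 = 792.
792 = 66·12 + 0, so 792 mod 12 = 0.
(2 + 0) mod 12 = 2.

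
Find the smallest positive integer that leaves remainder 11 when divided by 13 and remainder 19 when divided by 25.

Since 25·12 ≡ 1 (mod 13), take x = 19 + 25·((11−19)·12 mod 13) = 19 + 25·8 = 219.
Check: 219 mod 13 = 11, 219 mod 25 = 19.

219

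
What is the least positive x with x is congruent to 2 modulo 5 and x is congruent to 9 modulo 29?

x ≡ 2 (mod 5) gives x ∈ {2, 7, 12, 17, 22, 27, 32, 37, …}.
The first of these with x mod 29 = 9 is 67.

67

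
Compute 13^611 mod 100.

By repeated squaring mod 100: 13^1≡13, 13^2≡69, 13^4≡61, 13^8≡21, 13^16≡41, 13^32≡81, 13^64≡61, 13^128≡21, 13^256≡41, 13^512≡81.
Since 611 = 1 + 2 + 32 + 64 + 512 in binary, 13^611 ≡ 13·69·81·61·81 ≡ 37 (mod 100).

37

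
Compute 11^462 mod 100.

Square-and-reduce mod 100: 11^1≡11, 11^2≡21, 11^4≡41, 11^8≡81, 11^16≡61, 11^32≡21, 11^64≡41, 11^128≡81, 11^256≡61.
462 = 2 + 4 + 8 + 64 + 128 + 256, so 11^462 ≡ 21·41·81·41·81·61 ≡ 21 (mod 100).

21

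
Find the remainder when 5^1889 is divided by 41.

Successive squares of 5 mod 41: 5^1≡5, 5^2≡25, 5^4≡10, 5^8≡18, 5^16≡37, 5^32≡16, 5^64≡10, 5^128≡18, 5^256≡37, 5^512≡16, 5^1024≡10.
1889 = 1 + 32 + 64 + 256 + 512 + 1024, so 5^1889 ≡ 5·16·10·37·16·10 ≡ 8 (mod 41).

8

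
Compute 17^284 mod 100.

21

By repeated squaring mod 100: 17^1≡17, 17^2≡89, 17^4≡21, 17^8≡41, 17^16≡81, 17^32≡61, 17^64≡21, 17^128≡41, 17^256≡81.
284 = 4 + 8 + 16 + 256, so 17^284 ≡ 21·41·81·81 ≡ 21 (mod 100).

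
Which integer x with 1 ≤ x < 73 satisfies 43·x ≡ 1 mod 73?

43·17 = 731 = 10·73 + 1, so 43⁻¹ ≡ 17 (mod 73).

17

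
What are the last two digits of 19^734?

Successive squares of 19 mod 100: 19^1≡19, 19^2≡61, 19^4≡21, 19^8≡41, 19^16≡81, 19^32≡61, 19^64≡21, 19^128≡41, 19^256≡81, 19^512≡61.
Since 734 = 2 + 4 + 8 + 16 + 64 + 128 + 512 in binary, 19^734 ≡ 61·21·41·81·21·41·61 ≡ 21 (mod 100).

21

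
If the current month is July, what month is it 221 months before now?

February

221 = 18·12 + 5, so 221 mod 12 = 5.
July − 5 months → February.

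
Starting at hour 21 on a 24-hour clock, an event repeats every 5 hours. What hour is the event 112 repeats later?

112·5 = 560.
560 mod 24 = 8 (since 23·24 = 552).
(21 + 8) mod 24 = 5.

5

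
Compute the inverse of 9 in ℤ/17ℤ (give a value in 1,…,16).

17 = 1·9 + 8
9 = 1·8 + 1
8 = 8·1 + 0
Back-substituting gives 9·2 ≡ 1 (mod 17).

2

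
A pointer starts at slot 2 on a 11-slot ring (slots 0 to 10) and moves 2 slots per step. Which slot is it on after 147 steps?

10

147·2 = 294.
294 = 26·11 + 8, so 294 mod 11 = 8.
(2 + 8) mod 11 = 10.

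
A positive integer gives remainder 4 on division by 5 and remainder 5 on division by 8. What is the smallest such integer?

29

x ≡ 4 (mod 5) gives x ∈ {4, 9, 14, 19, 24, 29}.
The first of these with x mod 8 = 5 is 29.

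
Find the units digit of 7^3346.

The units digit of 7^n cycles with period 4: 7, 9, 3, 1, …
3346 mod 4 = 2, so the last digit matches 7^2 = 9.

9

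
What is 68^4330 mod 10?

The units digit of 68^n cycles with period 4: 8, 4, 2, 6, …
4330 leaves remainder 2 on division by 4, so 68^4330 ends in 4.

4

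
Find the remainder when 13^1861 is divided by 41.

28

Square-and-reduce mod 41: 13^1≡13, 13^2≡5, 13^4≡25, 13^8≡10, 13^16≡18, 13^32≡37, 13^64≡16, 13^128≡10, 13^256≡18, 13^512≡37, 13^1024≡16.
Since 1861 = 1 + 4 + 64 + 256 + 512 + 1024 in binary, 13^1861 ≡ 13·25·16·18·37·16 ≡ 28 (mod 41).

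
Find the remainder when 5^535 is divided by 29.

9

Square-and-reduce mod 29: 5^1≡5, 5^2≡25, 5^4≡16, 5^8≡24, 5^16≡25, 5^32≡16, 5^64≡24, 5^128≡25, 5^256≡16, 5^512≡24.
535 = 1 + 2 + 4 + 16 + 512, so 5^535 ≡ 5·25·16·25·24 ≡ 9 (mod 29).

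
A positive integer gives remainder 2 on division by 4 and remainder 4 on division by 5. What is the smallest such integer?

Since 5·1 ≡ 1 (mod 4), take x = 4 + 5·((2−4)·1 mod 4) = 4 + 5·2 = 14.
Check: 14 mod 4 = 2, 14 mod 5 = 4.

14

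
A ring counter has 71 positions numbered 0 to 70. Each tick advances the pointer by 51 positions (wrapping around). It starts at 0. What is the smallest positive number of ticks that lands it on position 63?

43

The inverse of 51 mod 71 is 39 (since 51·39 = 1989 ≡ 1).
So x ≡ 39·63 = 2457 ≡ 43 (mod 71).
Check: 51·43 = 2193 = 30·71 + 63.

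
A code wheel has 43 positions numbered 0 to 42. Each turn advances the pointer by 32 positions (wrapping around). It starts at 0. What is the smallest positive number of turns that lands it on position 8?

32⁻¹ ≡ 39 (mod 43) because 32·39 = 1248 = 29·43 + 1.
Multiplying both sides by 39: x ≡ 39·8 = 312 ≡ 11 (mod 43).

11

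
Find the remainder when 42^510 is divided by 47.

14

Successive squares of 42 mod 47: 42^1≡42, 42^2≡25, 42^4≡14, 42^8≡8, 42^16≡17, 42^32≡7, 42^64≡2, 42^128≡4, 42^256≡16.
510 = 2 + 4 + 8 + 16 + 32 + 64 + 128 + 256, so 42^510 ≡ 25·14·8·17·7·2·4·16 ≡ 14 (mod 47).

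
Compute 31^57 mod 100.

11

Square-and-reduce mod 100: 31^1≡31, 31^2≡61, 31^4≡21, 31^8≡41, 31^16≡81, 31^32≡61.
Since 57 = 1 + 8 + 16 + 32 in binary, 31^57 ≡ 31·41·81·61 ≡ 11 (mod 100).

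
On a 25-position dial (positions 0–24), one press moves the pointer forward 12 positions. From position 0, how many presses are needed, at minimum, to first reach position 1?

23

25 = 2·12 + 1
12 = 12·1 + 0
Back-substituting gives 12·23 ≡ 1 (mod 25).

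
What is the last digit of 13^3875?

Powers of 3 mod 10 repeat with period 4: 3, 9, 7, 1.
3875 leaves remainder 3 on division by 4, so 13^3875 ends in 7.

7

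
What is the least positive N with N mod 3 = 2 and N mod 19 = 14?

14

x ≡ 2 (mod 3) gives x ∈ {2, 5, 8, 11, 14}.
The first of these with x mod 19 = 14 is 14.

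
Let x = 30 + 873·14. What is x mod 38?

16

873·14 = 12222.
12222 = 321·38 + 24, so 12222 mod 38 = 24.
(30 + 24) mod 38 = 16.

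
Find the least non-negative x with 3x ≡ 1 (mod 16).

11

The inverse of 3 mod 16 is 11 (since 3·11 = 33 ≡ 1).
Multiplying both sides by 11: x ≡ 11·1 = 11 ≡ 11 (mod 16).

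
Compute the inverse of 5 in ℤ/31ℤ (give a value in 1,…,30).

5·25 = 125 = 4·31 + 1, so 5⁻¹ ≡ 25 (mod 31).

25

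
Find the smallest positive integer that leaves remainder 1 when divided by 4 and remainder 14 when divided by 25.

89

Since 25·1 ≡ 1 (mod 4), take x = 14 + 25·((1−14)·1 mod 4) = 14 + 25·3 = 89.
Check: 89 mod 4 = 1, 89 mod 25 = 14.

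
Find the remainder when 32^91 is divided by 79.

Square-and-reduce mod 79: 32^1≡32, 32^2≡76, 32^4≡9, 32^8≡2, 32^16≡4, 32^32≡16, 32^64≡19.
Since 91 = 1 + 2 + 8 + 16 + 64 in binary, 32^91 ≡ 32·76·2·4·19 ≡ 23 (mod 79).

23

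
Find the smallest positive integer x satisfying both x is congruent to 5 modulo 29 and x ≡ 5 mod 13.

5

x ≡ 5 (mod 13) gives x ∈ {5}.
The first of these with x mod 29 = 5 is 5.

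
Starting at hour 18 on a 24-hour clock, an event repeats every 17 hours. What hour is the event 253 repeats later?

253·17 = 4301.
Dividing 4301 by 24 gives quotient 179 and remainder 5.
(18 + 5) mod 24 = 23.

23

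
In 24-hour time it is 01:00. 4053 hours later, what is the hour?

4053 − 168·24 = 21, so 4053 ≡ 21 (mod 24).
(1 + 21) mod 24 = 22.

22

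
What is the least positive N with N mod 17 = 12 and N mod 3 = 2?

29

Since 3·6 ≡ 1 (mod 17), take x = 2 + 3·((12−2)·6 mod 17) = 2 + 3·9 = 29.
Check: 29 mod 17 = 12, 29 mod 3 = 2.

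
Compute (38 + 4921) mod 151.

Dividing 4921 by 151 gives quotient 32 and remainder 89.
(38 + 89) mod 151 = 127.

127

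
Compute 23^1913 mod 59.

Successive squares of 23 mod 59: 23^1≡23, 23^2≡57, 23^4≡4, 23^8≡16, 23^16≡20, 23^32≡46, 23^64≡51, 23^128≡5, 23^256≡25, 23^512≡35, 23^1024≡45.
Since 1913 = 1 + 8 + 16 + 32 + 64 + 256 + 512 + 1024 in binary, 23^1913 ≡ 23·16·20·46·51·25·35·45 ≡ 18 (mod 59).

18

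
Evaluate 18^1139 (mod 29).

14

Square-and-reduce mod 29: 18^1≡18, 18^2≡5, 18^4≡25, 18^8≡16, 18^16≡24, 18^32≡25, 18^64≡16, 18^128≡24, 18^256≡25, 18^512≡16, 18^1024≡24.
Since 1139 = 1 + 2 + 16 + 32 + 64 + 1024 in binary, 18^1139 ≡ 18·5·24·25·16·24 ≡ 14 (mod 29).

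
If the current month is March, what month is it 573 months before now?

573 = 47·12 + 9, so 573 mod 12 = 9.
March − 9 months → June.

June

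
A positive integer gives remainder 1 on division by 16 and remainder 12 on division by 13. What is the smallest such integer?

129

x ≡ 12 (mod 13) gives x ∈ {12, 25, 38, 51, 64, 77, 90, 103, …}.
The first of these with x mod 16 = 1 is 129.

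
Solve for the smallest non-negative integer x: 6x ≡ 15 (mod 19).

12

6⁻¹ ≡ 16 (mod 19) because 6·16 = 96 = 5·19 + 1.
Multiplying both sides by 16: x ≡ 16·15 = 240 ≡ 12 (mod 19).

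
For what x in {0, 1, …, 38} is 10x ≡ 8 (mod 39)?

32

The inverse of 10 mod 39 is 4 (since 10·4 = 40 ≡ 1).
So x ≡ 4·8 = 32 ≡ 32 (mod 39).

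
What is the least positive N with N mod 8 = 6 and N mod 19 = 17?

x ≡ 6 (mod 8) gives x ∈ {6, 14, 22, 30, 38, 46, 54, 62, …}.
The first of these with x mod 19 = 17 is 150.

150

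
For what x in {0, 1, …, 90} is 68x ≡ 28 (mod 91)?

68⁻¹ ≡ 87 (mod 91) because 68·87 = 5916 = 65·91 + 1.
Multiplying both sides by 87: x ≡ 87·28 = 2436 ≡ 70 (mod 91).

70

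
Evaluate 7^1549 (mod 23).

By repeated squaring mod 23: 7^1≡7, 7^2≡3, 7^4≡9, 7^8≡12, 7^16≡6, 7^32≡13, 7^64≡8, 7^128≡18, 7^256≡2, 7^512≡4, 7^1024≡16.
Since 1549 = 1 + 4 + 8 + 512 + 1024 in binary, 7^1549 ≡ 7·9·12·4·16 ≡ 15 (mod 23).

15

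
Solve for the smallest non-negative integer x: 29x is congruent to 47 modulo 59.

24

The inverse of 29 mod 59 is 57 (since 29·57 = 1653 ≡ 1).
Multiplying both sides by 57: x ≡ 57·47 = 2679 ≡ 24 (mod 59).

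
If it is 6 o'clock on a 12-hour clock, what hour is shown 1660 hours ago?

2

1660 − 138·12 = 4, so 1660 ≡ 4 (mod 12).
6 − 4 → 2 on a 12-hour dial.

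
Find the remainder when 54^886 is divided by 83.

25

Successive squares of 54 mod 83: 54^1≡54, 54^2≡11, 54^4≡38, 54^8≡33, 54^16≡10, 54^32≡17, 54^64≡40, 54^128≡23, 54^256≡31, 54^512≡48.
Since 886 = 2 + 4 + 16 + 32 + 64 + 256 + 512 in binary, 54^886 ≡ 11·38·10·17·40·31·48 ≡ 25 (mod 83).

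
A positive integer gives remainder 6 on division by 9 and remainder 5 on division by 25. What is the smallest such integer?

x ≡ 6 (mod 9) gives x ∈ {6, 15, 24, 33, 42, 51, 60, 69, …}.
The first of these with x mod 25 = 5 is 105.

105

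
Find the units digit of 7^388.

1

Powers of 7 mod 10 repeat with period 4: 7, 9, 3, 1.
388 mod 4 = 0, so the last digit matches 7^4 = 1.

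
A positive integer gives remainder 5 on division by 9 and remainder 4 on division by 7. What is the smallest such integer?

32

Since 7·4 ≡ 1 (mod 9), take x = 4 + 7·((5−4)·4 mod 9) = 4 + 7·4 = 32.
Check: 32 mod 9 = 5, 32 mod 7 = 4.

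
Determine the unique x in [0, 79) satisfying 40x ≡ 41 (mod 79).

3

The inverse of 40 mod 79 is 2 (since 40·2 = 80 ≡ 1).
So x ≡ 2·41 = 82 ≡ 3 (mod 79).
Check: 40·3 = 120 = 1·79 + 41.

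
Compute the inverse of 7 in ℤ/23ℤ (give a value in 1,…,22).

23 = 3·7 + 2
7 = 3·2 + 1
2 = 2·1 + 0
Back-substituting gives 7·10 ≡ 1 (mod 23).

10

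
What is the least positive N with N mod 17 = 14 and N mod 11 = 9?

31

x ≡ 9 (mod 11) gives x ∈ {9, 20, 31}.
The first of these with x mod 17 = 14 is 31.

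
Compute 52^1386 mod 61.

9

Square-and-reduce mod 61: 52^1≡52, 52^2≡20, 52^4≡34, 52^8≡58, 52^16≡9, 52^32≡20, 52^64≡34, 52^128≡58, 52^256≡9, 52^512≡20, 52^1024≡34.
Since 1386 = 2 + 8 + 32 + 64 + 256 + 1024 in binary, 52^1386 ≡ 20·58·20·34·9·34 ≡ 9 (mod 61).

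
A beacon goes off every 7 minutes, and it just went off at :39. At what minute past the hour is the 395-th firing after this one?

44

395·7 = 2765.
2765 mod 60 = 5 (since 46·60 = 2760).
(39 + 5) mod 60 = 44.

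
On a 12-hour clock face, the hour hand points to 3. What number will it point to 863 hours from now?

2

863 = 71·12 + 11, so 863 mod 12 = 11.
3 + 11 → 2 on a 12-hour dial.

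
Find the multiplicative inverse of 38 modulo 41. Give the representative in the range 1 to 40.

41 = 1·38 + 3
38 = 12·3 + 2
3 = 1·2 + 1
2 = 2·1 + 0
Back-substituting gives 38·27 ≡ 1 (mod 41).

27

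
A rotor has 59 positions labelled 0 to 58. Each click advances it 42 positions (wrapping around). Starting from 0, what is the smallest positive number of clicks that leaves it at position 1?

52

59 = 1·42 + 17
42 = 2·17 + 8
17 = 2·8 + 1
8 = 8·1 + 0
Back-substituting gives 42·52 ≡ 1 (mod 59).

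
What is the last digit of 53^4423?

The units digit of 53^n cycles with period 4: 3, 9, 7, 1, …
4423 leaves remainder 3 on division by 4, so 53^4423 ends in 7.

7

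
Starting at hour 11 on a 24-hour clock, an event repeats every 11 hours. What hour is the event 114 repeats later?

17

114·11 = 1254.
1254 = 52·24 + 6, so 1254 mod 24 = 6.
(11 + 6) mod 24 = 17.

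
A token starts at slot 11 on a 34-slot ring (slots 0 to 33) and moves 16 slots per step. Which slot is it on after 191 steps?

7

191·16 = 3056.
3056 − 89·34 = 30, so 3056 ≡ 30 (mod 34).
(11 + 30) mod 34 = 7.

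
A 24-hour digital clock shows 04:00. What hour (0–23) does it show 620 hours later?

620 = 25·24 + 20, so 620 mod 24 = 20.
(4 + 20) mod 24 = 0.

0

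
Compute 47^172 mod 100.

Successive squares of 47 mod 100: 47^1≡47, 47^2≡9, 47^4≡81, 47^8≡61, 47^16≡21, 47^32≡41, 47^64≡81, 47^128≡61.
172 = 4 + 8 + 32 + 128, so 47^172 ≡ 81·61·41·61 ≡ 41 (mod 100).

41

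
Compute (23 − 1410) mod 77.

1410 mod 77 = 24 (since 18·77 = 1386).
(23 − 24) mod 77 = 76.

76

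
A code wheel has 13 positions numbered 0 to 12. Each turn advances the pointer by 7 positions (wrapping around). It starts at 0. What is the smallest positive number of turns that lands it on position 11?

9

7⁻¹ ≡ 2 (mod 13) because 7·2 = 14 = 1·13 + 1.
So x ≡ 2·11 = 22 ≡ 9 (mod 13).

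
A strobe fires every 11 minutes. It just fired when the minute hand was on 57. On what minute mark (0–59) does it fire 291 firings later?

291·11 = 3201.
3201 = 53·60 + 21, so 3201 mod 60 = 21.
(57 + 21) mod 60 = 18.

18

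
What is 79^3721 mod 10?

Powers of 9 mod 10 repeat with period 2: 9, 1.
3721 mod 2 = 1, so the last digit matches 9^1 = 9.

9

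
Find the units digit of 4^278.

Powers of 4 mod 10 repeat with period 2: 4, 6.
278 leaves remainder 0 on division by 2, so 4^278 ends in 6.

6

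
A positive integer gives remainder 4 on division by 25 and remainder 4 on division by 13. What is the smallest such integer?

x ≡ 4 (mod 13) gives x ∈ {4}.
The first of these with x mod 25 = 4 is 4.

4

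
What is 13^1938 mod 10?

Powers of 3 mod 10 repeat with period 4: 3, 9, 7, 1.
1938 leaves remainder 2 on division by 4, so 13^1938 ends in 9.

9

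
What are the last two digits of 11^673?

31

By repeated squaring mod 100: 11^1≡11, 11^2≡21, 11^4≡41, 11^8≡81, 11^16≡61, 11^32≡21, 11^64≡41, 11^128≡81, 11^256≡61, 11^512≡21.
673 = 1 + 32 + 128 + 512, so 11^673 ≡ 11·21·81·21 ≡ 31 (mod 100).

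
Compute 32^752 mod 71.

Successive squares of 32 mod 71: 32^1≡32, 32^2≡30, 32^4≡48, 32^8≡32, 32^16≡30, 32^32≡48, 32^64≡32, 32^128≡30, 32^256≡48, 32^512≡32.
752 = 16 + 32 + 64 + 128 + 512, so 32^752 ≡ 30·48·32·30·32 ≡ 37 (mod 71).

37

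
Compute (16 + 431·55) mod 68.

431·55 = 23705.
23705 = 348·68 + 41, so 23705 mod 68 = 41.
(16 + 41) mod 68 = 57.

57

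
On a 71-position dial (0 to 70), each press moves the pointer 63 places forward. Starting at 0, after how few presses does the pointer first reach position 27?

63⁻¹ ≡ 62 (mod 71) because 63·62 = 3906 = 55·71 + 1.
Multiplying both sides by 62: x ≡ 62·27 = 1674 ≡ 41 (mod 71).
Check: 63·41 = 2583 = 36·71 + 27.

41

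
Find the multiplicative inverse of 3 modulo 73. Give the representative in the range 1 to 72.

3·49 = 147 = 2·73 + 1, so 3⁻¹ ≡ 49 (mod 73).

49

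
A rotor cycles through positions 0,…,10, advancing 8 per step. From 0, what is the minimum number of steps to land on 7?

5

8⁻¹ ≡ 7 (mod 11) because 8·7 = 56 = 5·11 + 1.
Multiplying both sides by 7: x ≡ 7·7 = 49 ≡ 5 (mod 11).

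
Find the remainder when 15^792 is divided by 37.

1

Successive squares of 15 mod 37: 15^1≡15, 15^2≡3, 15^4≡9, 15^8≡7, 15^16≡12, 15^32≡33, 15^64≡16, 15^128≡34, 15^256≡9, 15^512≡7.
792 = 8 + 16 + 256 + 512, so 15^792 ≡ 7·12·9·7 ≡ 1 (mod 37).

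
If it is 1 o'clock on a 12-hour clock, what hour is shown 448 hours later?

5

448 − 37·12 = 4, so 448 ≡ 4 (mod 12).
1 + 4 → 5 on a 12-hour dial.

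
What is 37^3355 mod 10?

3

The units digit of 37^n cycles with period 4: 7, 9, 3, 1, …
3355 leaves remainder 3 on division by 4, so 37^3355 ends in 3.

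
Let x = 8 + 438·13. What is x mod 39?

8

438·13 = 5694.
5694 − 146·39 = 0, so 5694 ≡ 0 (mod 39).
(8 + 0) mod 39 = 8.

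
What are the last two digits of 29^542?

41

Successive squares of 29 mod 100: 29^1≡29, 29^2≡41, 29^4≡81, 29^8≡61, 29^16≡21, 29^32≡41, 29^64≡81, 29^128≡61, 29^256≡21, 29^512≡41.
Since 542 = 2 + 4 + 8 + 16 + 512 in binary, 29^542 ≡ 41·81·61·21·41 ≡ 41 (mod 100).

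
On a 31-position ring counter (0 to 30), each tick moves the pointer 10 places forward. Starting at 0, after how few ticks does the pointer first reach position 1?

10⁻¹ ≡ 28 (mod 31) because 10·28 = 280 = 9·31 + 1.
Multiplying both sides by 28: x ≡ 28·1 = 28 ≡ 28 (mod 31).

28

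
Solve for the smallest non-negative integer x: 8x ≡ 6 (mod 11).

9

8⁻¹ ≡ 7 (mod 11) because 8·7 = 56 = 5·11 + 1.
Multiplying both sides by 7: x ≡ 7·6 = 42 ≡ 9 (mod 11).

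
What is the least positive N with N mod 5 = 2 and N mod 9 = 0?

27

Since 9·4 ≡ 1 (mod 5), take x = 0 + 9·((2−0)·4 mod 5) = 0 + 9·3 = 27.
Check: 27 mod 5 = 2, 27 mod 9 = 0.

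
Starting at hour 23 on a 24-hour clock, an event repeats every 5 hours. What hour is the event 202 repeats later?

202·5 = 1010.
1010 − 42·24 = 2, so 1010 ≡ 2 (mod 24).
(23 + 2) mod 24 = 1.

1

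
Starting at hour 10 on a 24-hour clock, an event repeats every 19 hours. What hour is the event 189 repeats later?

1

189·19 = 3591.
Dividing 3591 by 24 gives quotient 149 and remainder 15.
(10 + 15) mod 24 = 1.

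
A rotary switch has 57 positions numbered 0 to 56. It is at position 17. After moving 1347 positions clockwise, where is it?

53

1347 − 23·57 = 36, so 1347 ≡ 36 (mod 57).
(17 + 36) mod 57 = 53.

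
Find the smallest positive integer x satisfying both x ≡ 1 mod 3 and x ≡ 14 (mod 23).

x ≡ 1 (mod 3) gives x ∈ {1, 4, 7, 10, 13, 16, 19, 22, …}.
The first of these with x mod 23 = 14 is 37.

37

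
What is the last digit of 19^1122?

1

Powers of 9 mod 10 repeat with period 2: 9, 1.
1122 mod 2 = 0, so the last digit matches 9^2 = 1.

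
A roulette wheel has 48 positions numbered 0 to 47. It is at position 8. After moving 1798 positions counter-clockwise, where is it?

34

1798 − 37·48 = 22, so 1798 ≡ 22 (mod 48).
(8 − 22) mod 48 = 34.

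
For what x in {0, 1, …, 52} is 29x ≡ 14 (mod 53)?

29⁻¹ ≡ 11 (mod 53) because 29·11 = 319 = 6·53 + 1.
Multiplying both sides by 11: x ≡ 11·14 = 154 ≡ 48 (mod 53).
Check: 29·48 = 1392 = 26·53 + 14.

48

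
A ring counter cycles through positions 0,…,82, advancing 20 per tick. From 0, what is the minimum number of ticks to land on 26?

The inverse of 20 mod 83 is 54 (since 20·54 = 1080 ≡ 1).
Multiplying both sides by 54: x ≡ 54·26 = 1404 ≡ 76 (mod 83).

76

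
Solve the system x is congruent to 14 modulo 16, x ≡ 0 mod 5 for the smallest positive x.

30

x ≡ 0 (mod 5) gives x ∈ {0, 5, 10, 15, 20, 25, 30}.
The first of these with x mod 16 = 14 is 30.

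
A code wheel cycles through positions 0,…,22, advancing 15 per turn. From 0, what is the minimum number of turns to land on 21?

The inverse of 15 mod 23 is 20 (since 15·20 = 300 ≡ 1).
Multiplying both sides by 20: x ≡ 20·21 = 420 ≡ 6 (mod 23).

6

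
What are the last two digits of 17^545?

57

By repeated squaring mod 100: 17^1≡17, 17^2≡89, 17^4≡21, 17^8≡41, 17^16≡81, 17^32≡61, 17^64≡21, 17^128≡41, 17^256≡81, 17^512≡61.
545 = 1 + 32 + 512, so 17^545 ≡ 17·61·61 ≡ 57 (mod 100).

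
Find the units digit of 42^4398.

Last digits of 2^n: 2, 4, 8, 6 (period 4).
4398 leaves remainder 2 on division by 4, so 42^4398 ends in 4.

4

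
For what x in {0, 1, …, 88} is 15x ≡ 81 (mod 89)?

15⁻¹ ≡ 6 (mod 89) because 15·6 = 90 = 1·89 + 1.
So x ≡ 6·81 = 486 ≡ 41 (mod 89).

41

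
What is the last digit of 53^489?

The units digit of 53^n cycles with period 4: 3, 9, 7, 1, …
489 mod 4 = 1, so the last digit matches 3^1 = 3.

3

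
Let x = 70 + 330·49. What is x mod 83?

55

330·49 = 16170.
16170 = 194·83 + 68, so 16170 mod 83 = 68.
(70 + 68) mod 83 = 55.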